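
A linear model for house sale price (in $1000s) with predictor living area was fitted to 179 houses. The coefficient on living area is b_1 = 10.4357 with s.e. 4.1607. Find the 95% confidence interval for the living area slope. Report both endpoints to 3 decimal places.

df = n − 2 = 179 − 2 = 177.
t* = t_{0.025, 177} = 1.973457.
Margin = t* × SE = 1.973457 × 4.1607 = 8.21096.
CI: 10.4357 ± 8.21096 → (2.225, 18.647).
With 95% confidence, each one-unit increase in living area is associated with a change of between 2.225 and 18.647 $1000s in house sale price.

(2.225, 18.647)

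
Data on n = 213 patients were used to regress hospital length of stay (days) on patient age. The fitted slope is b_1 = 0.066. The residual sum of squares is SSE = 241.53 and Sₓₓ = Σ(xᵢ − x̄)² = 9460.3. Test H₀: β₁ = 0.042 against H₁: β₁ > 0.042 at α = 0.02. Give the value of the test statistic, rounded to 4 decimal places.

MSE = SSE/(n − 2) = 241.53/211 = 1.14469.
SE(b_1) = √(MSE/Sₓₓ) = √(1.14469/9460.3) = 0.011.
t = (0.066 − 0.042) / 0.011 = 2.1818.
df = n − 2 = 211.
One-sided p ≈ 0.0151, which is < 0.02, so reject H₀.
There is evidence that the true slope on patient age exceeds 0.042 days per unit.

t = 2.1818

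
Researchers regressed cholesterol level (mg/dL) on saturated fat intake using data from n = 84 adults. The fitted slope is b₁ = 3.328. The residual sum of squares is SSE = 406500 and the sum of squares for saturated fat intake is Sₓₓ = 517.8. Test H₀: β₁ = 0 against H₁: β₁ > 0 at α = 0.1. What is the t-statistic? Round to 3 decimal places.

MSE = SSE/(n − 2) = 406500/82 = 4957.32.
SE(b₁) = √(MSE/Sₓₓ) = √(4957.32/517.8) = 3.09416.
t = 3.328 / 3.09416 = 1.076.
df = n − 2 = 82.
One-sided p ≈ 0.1426, which is ≥ 0.1, so fail to reject H₀.
The data do not give significant evidence that the true slope on saturated fat intake is positive.

t = 1.076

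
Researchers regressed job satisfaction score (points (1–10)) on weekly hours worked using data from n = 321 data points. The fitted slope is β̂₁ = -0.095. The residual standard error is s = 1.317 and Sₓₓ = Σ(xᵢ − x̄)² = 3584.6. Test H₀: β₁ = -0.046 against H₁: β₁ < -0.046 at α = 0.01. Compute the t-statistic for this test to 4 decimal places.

SE(β̂₁) = s/√Sₓₓ = 1.317/√3584.6 = 0.0219971.
t = (-0.095 − (-0.046)) / 0.0219971 = -2.2276.
df = n − 2 = 319.
One-sided p ≈ 0.0133, which is ≥ 0.01, so fail to reject H₀.
The data do not give significant evidence that the true slope on weekly hours worked is below -0.046 points (1–10) per unit.

t = -2.2276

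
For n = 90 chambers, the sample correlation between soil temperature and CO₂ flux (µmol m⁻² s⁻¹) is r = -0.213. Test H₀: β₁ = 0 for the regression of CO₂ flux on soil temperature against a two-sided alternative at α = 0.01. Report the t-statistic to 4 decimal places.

t = -2.0450

t = r·√(n − 2)/√(1 − r²) = -0.213·√88/√0.954631 = -2.0450.
df = n − 2 = 88.
Two-sided p ≈ 0.0438, which is ≥ 0.01, so fail to reject H₀.
The data do not give significant evidence of a linear association between soil temperature and CO₂ flux.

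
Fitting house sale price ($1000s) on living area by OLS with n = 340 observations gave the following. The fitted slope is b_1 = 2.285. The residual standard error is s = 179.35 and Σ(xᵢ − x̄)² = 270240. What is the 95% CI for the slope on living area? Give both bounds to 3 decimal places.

(1.606, 2.964)

SE(b_1) = s/√Sₓₓ = 179.35/√270240 = 0.345006.
df = n − 2 = 338.
t* = t_{0.025, 338} = 1.967007.
Margin = t* × SE = 1.967007 × 0.345006 = 0.67863.
CI: 2.285 ± 0.67863 → (1.606, 2.964).
With 95% confidence, each one-unit increase in living area is associated with a change of between 1.606 and 2.964 $1000s in house sale price.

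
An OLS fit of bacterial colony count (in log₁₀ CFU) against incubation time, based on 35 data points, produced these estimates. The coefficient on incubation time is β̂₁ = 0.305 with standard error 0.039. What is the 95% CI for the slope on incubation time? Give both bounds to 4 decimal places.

df = n − 2 = 35 − 2 = 33.
t* = t_{0.025, 33} = 2.034515.
Margin = t* × SE = 2.034515 × 0.039 = 0.079346.
CI: 0.305 ± 0.079346 → (0.2257, 0.3843).
With 95% confidence, each one-unit increase in incubation time is associated with a change of between 0.2257 and 0.3843 log₁₀ CFU in bacterial colony count.

(0.2257, 0.3843)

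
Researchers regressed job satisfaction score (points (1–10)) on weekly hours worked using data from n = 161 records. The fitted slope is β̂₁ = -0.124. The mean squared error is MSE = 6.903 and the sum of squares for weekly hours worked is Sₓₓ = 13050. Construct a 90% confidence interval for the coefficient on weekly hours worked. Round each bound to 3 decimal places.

(-0.162, -0.086)

SE(β̂₁) = √(MSE/Sₓₓ) = √(6.903/13050) = 0.0229993.
df = n − 2 = 159.
t* = t_{0.05, 159} = 1.654494.
Margin = t* × SE = 1.654494 × 0.0229993 = 0.03805.
CI: -0.124 ± 0.03805 → (-0.162, -0.086).
With 90% confidence, each one-unit increase in weekly hours worked is associated with a change of between -0.162 and -0.086 points (1–10) in job satisfaction score.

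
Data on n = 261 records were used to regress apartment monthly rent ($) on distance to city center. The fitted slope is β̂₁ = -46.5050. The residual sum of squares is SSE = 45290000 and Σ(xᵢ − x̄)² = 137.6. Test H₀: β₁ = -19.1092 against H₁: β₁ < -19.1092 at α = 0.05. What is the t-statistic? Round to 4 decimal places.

t = -0.7685

MSE = SSE/(n − 2) = 45290000/259 = 174865.
SE(β̂₁) = √(MSE/Sₓₓ) = √(174865/137.6) = 35.6486.
t = (-46.5050 − (-19.1092)) / 35.6486 = -0.7685.
df = n − 2 = 259.
One-sided p ≈ 0.2214, which is ≥ 0.05, so fail to reject H₀.
The data do not give significant evidence that the true slope on distance to city center is below -19.1092 $ per unit.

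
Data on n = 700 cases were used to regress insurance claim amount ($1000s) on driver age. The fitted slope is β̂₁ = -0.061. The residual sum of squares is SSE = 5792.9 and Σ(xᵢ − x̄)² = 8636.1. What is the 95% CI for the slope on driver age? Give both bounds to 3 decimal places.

MSE = SSE/(n − 2) = 5792.9/698 = 8.29928.
SE(β̂₁) = √(MSE/Sₓₓ) = √(8.29928/8636.1) = 0.031.
df = n − 2 = 698.
t* = t_{0.025, 698} = 1.963368.
Margin = t* × SE = 1.963368 × 0.031 = 0.06086.
CI: -0.061 ± 0.06086 → (-0.122, 0.000).
With 95% confidence, each one-unit increase in driver age is associated with a change of between -0.122 and 0.000 $1000s in insurance claim amount.

(-0.122, 0.000)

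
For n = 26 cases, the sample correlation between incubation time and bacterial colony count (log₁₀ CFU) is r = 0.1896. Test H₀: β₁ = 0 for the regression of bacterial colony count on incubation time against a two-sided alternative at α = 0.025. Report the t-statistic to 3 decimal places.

t = 0.946

t = r·√(n − 2)/√(1 − r²) = 0.1896·√24/√0.964052 = 0.946.
df = n − 2 = 24.
Two-sided p ≈ 0.3536, which is ≥ 0.025, so fail to reject H₀.
The data do not give significant evidence of a linear association between incubation time and bacterial colony count.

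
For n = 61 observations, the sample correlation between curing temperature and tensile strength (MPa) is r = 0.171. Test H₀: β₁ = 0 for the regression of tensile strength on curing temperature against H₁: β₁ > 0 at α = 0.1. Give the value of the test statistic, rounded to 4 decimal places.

t = r·√(n − 2)/√(1 − r²) = 0.171·√59/√0.970759 = 1.3331.
df = n − 2 = 59.
One-sided p ≈ 0.0938, which is < 0.1, so reject H₀.
There is evidence of a linear association between curing temperature and tensile strength.

t = 1.3331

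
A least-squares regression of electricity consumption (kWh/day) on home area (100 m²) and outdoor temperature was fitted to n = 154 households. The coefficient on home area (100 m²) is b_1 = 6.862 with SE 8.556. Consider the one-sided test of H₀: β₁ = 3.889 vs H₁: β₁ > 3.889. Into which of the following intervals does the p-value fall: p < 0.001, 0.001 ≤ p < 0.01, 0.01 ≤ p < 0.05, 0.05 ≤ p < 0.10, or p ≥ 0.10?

p ≥ 0.10

t = (6.862 − 3.889) / 8.556 = 0.347.
df = n − k − 1 = 154 − 2 − 1 = 151.
One-sided p = P(T_{151} > t) ≈ 0.3644.
So p ≥ 0.10.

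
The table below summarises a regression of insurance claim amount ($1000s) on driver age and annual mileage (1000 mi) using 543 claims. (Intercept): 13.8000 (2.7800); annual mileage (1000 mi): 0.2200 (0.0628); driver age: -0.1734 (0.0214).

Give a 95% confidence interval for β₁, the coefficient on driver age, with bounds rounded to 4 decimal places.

(-0.2154, -0.1314)

Read off: b = -0.1734, SE = 0.0214 for driver age.
df = n − k − 1 = 543 − 2 − 1 = 540.
t* = t_{0.025, 540} = 1.964367.
Margin = t* × SE = 1.964367 × 0.0214 = 0.042037.
CI: -0.1734 ± 0.042037 → (-0.2154, -0.1314).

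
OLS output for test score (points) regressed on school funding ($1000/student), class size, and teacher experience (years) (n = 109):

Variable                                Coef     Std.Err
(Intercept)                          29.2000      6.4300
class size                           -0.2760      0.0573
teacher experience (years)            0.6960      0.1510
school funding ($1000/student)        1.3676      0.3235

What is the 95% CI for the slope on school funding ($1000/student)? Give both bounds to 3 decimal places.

Read off: b = 1.3676, SE = 0.3235 for school funding ($1000/student).
df = n − k − 1 = 109 − 3 − 1 = 105.
t* = t_{0.025, 105} = 1.982815.
Margin = t* × SE = 1.982815 × 0.3235 = 0.64144.
CI: 1.3676 ± 0.64144 → (0.726, 2.009).

(0.726, 2.009)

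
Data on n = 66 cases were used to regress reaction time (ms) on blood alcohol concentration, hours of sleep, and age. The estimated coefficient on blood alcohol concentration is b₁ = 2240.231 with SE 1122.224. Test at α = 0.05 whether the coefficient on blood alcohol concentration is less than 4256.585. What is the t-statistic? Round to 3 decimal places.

H₀: β₁ = 4256.585 vs H₁: β₁ < 4256.585.
t = (b₁ − β₁⁰)/SE = (2240.231 − 4256.585) / 1122.224 = -1.797.
df = n − k − 1 = 66 − 3 − 1 = 62.
One-sided p ≈ 0.0386, which is < 0.05, so reject H₀.
There is evidence that the true slope on blood alcohol concentration is below 4256.585 ms per unit, holding the other predictors fixed.

t = -1.797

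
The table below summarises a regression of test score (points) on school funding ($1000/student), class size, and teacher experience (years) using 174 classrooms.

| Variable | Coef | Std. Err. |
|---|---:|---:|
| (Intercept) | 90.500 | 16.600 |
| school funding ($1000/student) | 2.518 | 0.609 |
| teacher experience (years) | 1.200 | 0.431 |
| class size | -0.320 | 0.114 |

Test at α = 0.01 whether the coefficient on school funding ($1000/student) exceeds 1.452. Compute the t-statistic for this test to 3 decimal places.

t = 1.750

Read off: b = 2.518, SE = 0.609 for school funding ($1000/student).
H₀: β₁ = 1.452 vs H₁: β₁ > 1.452.
t = (2.518 − 1.452) / 0.609 = 1.750.
df = n − k − 1 = 174 − 3 − 1 = 170.
One-sided p ≈ 0.0409, which is ≥ 0.01, so fail to reject H₀.
The data do not give significant evidence that the true slope on school funding ($1000/student) exceeds 1.452 points per unit, holding the other predictors fixed.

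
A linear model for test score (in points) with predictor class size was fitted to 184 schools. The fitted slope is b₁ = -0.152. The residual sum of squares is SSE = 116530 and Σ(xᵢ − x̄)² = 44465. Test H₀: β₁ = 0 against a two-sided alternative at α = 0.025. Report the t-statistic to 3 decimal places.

MSE = SSE/(n − 2) = 116530/182 = 640.275.
SE(b₁) = √(MSE/Sₓₓ) = √(640.275/44465) = 0.119998.
t = -0.152 / 0.119998 = -1.267.
df = n − 2 = 182.
Two-sided p ≈ 0.2069, which is ≥ 0.025, so fail to reject H₀.
The data do not give significant evidence of an association between class size and test score.

t = -1.267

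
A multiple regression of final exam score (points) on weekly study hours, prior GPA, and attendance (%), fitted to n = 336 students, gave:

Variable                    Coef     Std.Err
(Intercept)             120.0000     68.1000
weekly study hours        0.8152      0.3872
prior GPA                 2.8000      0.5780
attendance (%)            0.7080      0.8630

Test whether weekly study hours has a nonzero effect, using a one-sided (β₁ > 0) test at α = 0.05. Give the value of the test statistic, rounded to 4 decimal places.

t = 2.1054

Read off: b = 0.8152, SE = 0.3872 for weekly study hours.
H₀: β₁ = 0 vs H₁: β₁ > 0.
t = 0.8152 / 0.3872 = 2.1054.
df = n − k − 1 = 336 − 3 − 1 = 332.
One-sided p ≈ 0.0180, which is < 0.05, so reject H₀.
There is evidence that the true slope on weekly study hours is positive, holding the other predictors fixed.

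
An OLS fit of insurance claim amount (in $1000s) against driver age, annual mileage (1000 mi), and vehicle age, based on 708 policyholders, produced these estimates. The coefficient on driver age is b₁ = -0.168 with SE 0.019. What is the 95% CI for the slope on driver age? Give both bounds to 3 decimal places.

(-0.205, -0.131)

df = n − k − 1 = 708 − 3 − 1 = 704.
t* = t_{0.025, 704} = 1.963339.
Margin = t* × SE = 1.963339 × 0.019 = 0.03730.
CI: -0.168 ± 0.03730 → (-0.205, -0.131).
With 95% confidence, each one-unit increase in driver age is associated with a change of between -0.205 and -0.131 $1000s in insurance claim amount, holding the other predictors fixed.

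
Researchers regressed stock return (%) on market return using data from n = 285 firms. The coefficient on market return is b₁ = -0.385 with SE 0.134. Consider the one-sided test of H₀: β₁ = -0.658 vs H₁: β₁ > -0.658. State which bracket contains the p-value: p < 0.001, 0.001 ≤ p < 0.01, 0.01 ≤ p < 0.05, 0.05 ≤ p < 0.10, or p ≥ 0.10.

0.01 ≤ p < 0.05

t = (-0.385 − (-0.658)) / 0.134 = 2.037.
df = n − 2 = 285 − 2 = 283.
One-sided p = P(T_{283} > t) ≈ 0.0213.
So 0.01 ≤ p < 0.05.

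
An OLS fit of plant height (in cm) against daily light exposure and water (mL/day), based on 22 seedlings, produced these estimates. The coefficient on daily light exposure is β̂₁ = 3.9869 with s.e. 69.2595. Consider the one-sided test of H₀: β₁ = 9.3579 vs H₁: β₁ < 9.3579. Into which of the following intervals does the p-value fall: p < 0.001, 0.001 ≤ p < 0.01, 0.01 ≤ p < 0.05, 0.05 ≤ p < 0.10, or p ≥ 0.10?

p ≥ 0.10

t = (3.9869 − 9.3579) / 69.2595 = -0.078.
df = n − k − 1 = 22 − 2 − 1 = 19.
One-sided p = P(T_{19} < t) ≈ 0.4695.
So p ≥ 0.10.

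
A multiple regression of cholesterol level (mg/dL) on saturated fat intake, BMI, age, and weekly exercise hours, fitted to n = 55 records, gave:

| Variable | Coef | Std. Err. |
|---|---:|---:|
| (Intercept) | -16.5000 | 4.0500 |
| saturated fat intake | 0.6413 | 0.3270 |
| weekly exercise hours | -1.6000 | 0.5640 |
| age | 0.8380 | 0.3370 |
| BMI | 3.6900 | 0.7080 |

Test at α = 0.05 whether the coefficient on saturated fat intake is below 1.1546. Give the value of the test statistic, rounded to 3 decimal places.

Read off: b = 0.6413, SE = 0.3270 for saturated fat intake.
H₀: β₁ = 1.1546 vs H₁: β₁ < 1.1546.
t = (0.6413 − 1.1546) / 0.3270 = -1.570.
df = n − k − 1 = 55 − 4 − 1 = 50.
One-sided p ≈ 0.0614, which is ≥ 0.05, so fail to reject H₀.
The data do not give significant evidence that the true slope on saturated fat intake is below 1.1546 mg/dL per unit, holding the other predictors fixed.

t = -1.570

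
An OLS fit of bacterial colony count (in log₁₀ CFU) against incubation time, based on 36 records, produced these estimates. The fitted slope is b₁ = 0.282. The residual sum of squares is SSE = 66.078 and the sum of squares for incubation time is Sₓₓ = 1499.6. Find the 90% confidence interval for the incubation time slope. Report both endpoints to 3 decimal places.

MSE = SSE/(n − 2) = 66.078/34 = 1.94347.
SE(b₁) = √(MSE/Sₓₓ) = √(1.94347/1499.6) = 0.0359999.
df = n − 2 = 34.
t* = t_{0.05, 34} = 1.690924.
Margin = t* × SE = 1.690924 × 0.0359999 = 0.06087.
CI: 0.282 ± 0.06087 → (0.221, 0.343).
With 90% confidence, each one-unit increase in incubation time is associated with a change of between 0.221 and 0.343 log₁₀ CFU in bacterial colony count.

(0.221, 0.343)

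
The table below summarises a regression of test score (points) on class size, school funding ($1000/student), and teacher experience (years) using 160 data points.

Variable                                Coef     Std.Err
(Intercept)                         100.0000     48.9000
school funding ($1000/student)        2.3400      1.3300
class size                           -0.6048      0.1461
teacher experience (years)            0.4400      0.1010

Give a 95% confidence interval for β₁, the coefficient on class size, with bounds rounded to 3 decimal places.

Read off: b = -0.6048, SE = 0.1461 for class size.
df = n − k − 1 = 160 − 3 − 1 = 156.
t* = t_{0.025, 156} = 1.975288.
Margin = t* × SE = 1.975288 × 0.1461 = 0.28859.
CI: -0.6048 ± 0.28859 → (-0.893, -0.316).

(-0.893, -0.316)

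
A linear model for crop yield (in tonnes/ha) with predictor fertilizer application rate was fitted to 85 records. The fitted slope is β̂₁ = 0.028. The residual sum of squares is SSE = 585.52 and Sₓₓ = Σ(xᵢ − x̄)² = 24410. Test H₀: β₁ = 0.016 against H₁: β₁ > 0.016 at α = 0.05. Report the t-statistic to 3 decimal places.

t = 0.706

MSE = SSE/(n − 2) = 585.52/83 = 7.05446.
SE(β̂₁) = √(MSE/Sₓₓ) = √(7.05446/24410) = 0.017.
t = (0.028 − 0.016) / 0.017 = 0.706.
df = n − 2 = 83.
One-sided p ≈ 0.2411, which is ≥ 0.05, so fail to reject H₀.
The data do not give significant evidence that the true slope on fertilizer application rate exceeds 0.016 tonnes/ha per unit.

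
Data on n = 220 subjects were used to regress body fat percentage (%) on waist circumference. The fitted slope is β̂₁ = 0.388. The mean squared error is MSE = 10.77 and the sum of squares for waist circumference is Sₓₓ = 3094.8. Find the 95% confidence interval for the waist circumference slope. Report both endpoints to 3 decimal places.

SE(β̂₁) = √(MSE/Sₓₓ) = √(10.77/3094.8) = 0.0589918.
df = n − 2 = 218.
t* = t_{0.025, 218} = 1.970906.
Margin = t* × SE = 1.970906 × 0.0589918 = 0.11627.
CI: 0.388 ± 0.11627 → (0.272, 0.504).
With 95% confidence, each one-unit increase in waist circumference is associated with a change of between 0.272 and 0.504 % in body fat percentage.

(0.272, 0.504)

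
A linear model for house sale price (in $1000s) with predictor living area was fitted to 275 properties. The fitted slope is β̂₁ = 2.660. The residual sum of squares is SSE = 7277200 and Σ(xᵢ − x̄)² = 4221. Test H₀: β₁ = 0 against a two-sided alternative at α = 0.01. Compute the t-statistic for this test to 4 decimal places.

MSE = SSE/(n − 2) = 7277200/273 = 26656.4.
SE(β̂₁) = √(MSE/Sₓₓ) = √(26656.4/4221) = 2.513.
t = 2.660 / 2.513 = 1.0585.
df = n − 2 = 273.
Two-sided p ≈ 0.2908, which is ≥ 0.01, so fail to reject H₀.
The data do not give significant evidence of an association between living area and house sale price.

t = 1.0585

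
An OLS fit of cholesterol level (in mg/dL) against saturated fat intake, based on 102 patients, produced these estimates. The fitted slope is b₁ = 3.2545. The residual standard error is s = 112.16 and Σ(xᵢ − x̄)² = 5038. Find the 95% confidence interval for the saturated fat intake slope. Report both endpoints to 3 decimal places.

SE(b₁) = s/√Sₓₓ = 112.16/√5038 = 1.58019.
df = n − 2 = 100.
t* = t_{0.025, 100} = 1.983972.
Margin = t* × SE = 1.983972 × 1.58019 = 3.13505.
CI: 3.2545 ± 3.13505 → (0.119, 6.390).
With 95% confidence, each one-unit increase in saturated fat intake is associated with a change of between 0.119 and 6.390 mg/dL in cholesterol level.

(0.119, 6.390)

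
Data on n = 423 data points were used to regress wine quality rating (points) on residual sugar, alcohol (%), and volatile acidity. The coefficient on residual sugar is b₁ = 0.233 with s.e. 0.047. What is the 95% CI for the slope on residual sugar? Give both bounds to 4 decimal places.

df = n − k − 1 = 423 − 3 − 1 = 419.
t* = t_{0.025, 419} = 1.965642.
Margin = t* × SE = 1.965642 × 0.047 = 0.092385.
CI: 0.233 ± 0.092385 → (0.1406, 0.3254).
With 95% confidence, each one-unit increase in residual sugar is associated with a change of between 0.1406 and 0.3254 points in wine quality rating, holding the other predictors fixed.

(0.1406, 0.3254)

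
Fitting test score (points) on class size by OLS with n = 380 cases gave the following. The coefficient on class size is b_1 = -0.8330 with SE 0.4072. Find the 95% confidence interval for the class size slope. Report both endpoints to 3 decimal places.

(-1.634, -0.032)

df = n − 2 = 380 − 2 = 378.
t* = t_{0.025, 378} = 1.96626.
Margin = t* × SE = 1.96626 × 0.4072 = 0.80066.
CI: -0.8330 ± 0.80066 → (-1.634, -0.032).
With 95% confidence, each one-unit increase in class size is associated with a change of between -1.634 and -0.032 points in test score.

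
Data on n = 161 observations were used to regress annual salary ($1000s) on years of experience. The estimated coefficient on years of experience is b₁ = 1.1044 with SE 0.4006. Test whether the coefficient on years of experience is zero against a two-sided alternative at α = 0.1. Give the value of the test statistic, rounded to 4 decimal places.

t = 2.7569

H₀: β₁ = 0 vs H₁: β₁ ≠ 0.
t = (b₁ − β₁⁰)/SE = 1.1044 / 0.4006 = 2.7569.
df = n − 2 = 161 − 2 = 159.
Two-sided p ≈ 0.0065, which is < 0.1, so reject H₀.
There is evidence that years of experience is associated with annual salary.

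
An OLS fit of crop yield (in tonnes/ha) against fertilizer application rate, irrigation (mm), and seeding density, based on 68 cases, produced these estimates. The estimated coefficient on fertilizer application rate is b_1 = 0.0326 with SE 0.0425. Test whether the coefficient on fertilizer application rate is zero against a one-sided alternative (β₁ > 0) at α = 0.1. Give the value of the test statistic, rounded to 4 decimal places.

t = 0.7671

H₀: β₁ = 0 vs H₁: β₁ > 0.
t = (b_1 − β₁⁰)/SE = 0.0326 / 0.0425 = 0.7671.
df = n − k − 1 = 68 − 3 − 1 = 64.
One-sided p ≈ 0.2229, which is ≥ 0.1, so fail to reject H₀.
The data do not give significant evidence that the true slope on fertilizer application rate is positive, holding the other predictors fixed.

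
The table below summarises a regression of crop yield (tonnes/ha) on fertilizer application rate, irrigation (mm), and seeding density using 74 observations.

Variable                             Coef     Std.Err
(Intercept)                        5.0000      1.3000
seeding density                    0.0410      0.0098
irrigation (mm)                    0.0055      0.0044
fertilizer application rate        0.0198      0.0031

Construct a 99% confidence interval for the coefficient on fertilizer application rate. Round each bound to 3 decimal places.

Read off: b = 0.0198, SE = 0.0031 for fertilizer application rate.
df = n − k − 1 = 74 − 3 − 1 = 70.
t* = t_{0.005, 70} = 2.647905.
Margin = t* × SE = 2.647905 × 0.0031 = 0.00821.
CI: 0.0198 ± 0.00821 → (0.012, 0.028).

(0.012, 0.028)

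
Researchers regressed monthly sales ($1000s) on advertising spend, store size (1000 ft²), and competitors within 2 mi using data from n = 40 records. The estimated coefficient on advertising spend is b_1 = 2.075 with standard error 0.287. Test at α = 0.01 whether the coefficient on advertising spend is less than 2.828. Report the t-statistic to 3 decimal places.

t = -2.624

H₀: β₁ = 2.828 vs H₁: β₁ < 2.828.
t = (b_1 − β₁⁰)/SE = (2.075 − 2.828) / 0.287 = -2.624.
df = n − k − 1 = 40 − 3 − 1 = 36.
One-sided p ≈ 0.0063, which is < 0.01, so reject H₀.
There is evidence that the true slope on advertising spend is below 2.828 $1000s per unit, holding the other predictors fixed.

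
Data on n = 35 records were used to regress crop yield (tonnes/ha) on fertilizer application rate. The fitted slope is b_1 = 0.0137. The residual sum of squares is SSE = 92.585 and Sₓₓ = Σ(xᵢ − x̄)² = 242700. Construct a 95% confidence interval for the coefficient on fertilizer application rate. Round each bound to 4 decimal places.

MSE = SSE/(n − 2) = 92.585/33 = 2.80561.
SE(b_1) = √(MSE/Sₓₓ) = √(2.80561/242700) = 0.0034.
df = n − 2 = 33.
t* = t_{0.025, 33} = 2.034515.
Margin = t* × SE = 2.034515 × 0.0034 = 0.006917.
CI: 0.0137 ± 0.006917 → (0.0068, 0.0206).
With 95% confidence, each one-unit increase in fertilizer application rate is associated with a change of between 0.0068 and 0.0206 tonnes/ha in crop yield.

(0.0068, 0.0206)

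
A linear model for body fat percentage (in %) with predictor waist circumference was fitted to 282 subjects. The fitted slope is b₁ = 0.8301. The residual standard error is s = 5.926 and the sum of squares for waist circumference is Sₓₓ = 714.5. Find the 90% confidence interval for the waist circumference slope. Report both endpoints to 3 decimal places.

SE(b₁) = s/√Sₓₓ = 5.926/√714.5 = 0.221697.
df = n − 2 = 280.
t* = t_{0.05, 280} = 1.650314.
Margin = t* × SE = 1.650314 × 0.221697 = 0.36587.
CI: 0.8301 ± 0.36587 → (0.464, 1.196).
With 90% confidence, each one-unit increase in waist circumference is associated with a change of between 0.464 and 1.196 % in body fat percentage.

(0.464, 1.196)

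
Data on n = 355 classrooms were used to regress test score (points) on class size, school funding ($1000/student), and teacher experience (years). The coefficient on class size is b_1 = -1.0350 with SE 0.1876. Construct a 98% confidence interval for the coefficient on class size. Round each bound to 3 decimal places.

df = n − k − 1 = 355 − 3 − 1 = 351.
t* = t_{0.01, 351} = 2.337019.
Margin = t* × SE = 2.337019 × 0.1876 = 0.43842.
CI: -1.0350 ± 0.43842 → (-1.473, -0.597).
With 98% confidence, each one-unit increase in class size is associated with a change of between -1.473 and -0.597 points in test score, holding the other predictors fixed.

(-1.473, -0.597)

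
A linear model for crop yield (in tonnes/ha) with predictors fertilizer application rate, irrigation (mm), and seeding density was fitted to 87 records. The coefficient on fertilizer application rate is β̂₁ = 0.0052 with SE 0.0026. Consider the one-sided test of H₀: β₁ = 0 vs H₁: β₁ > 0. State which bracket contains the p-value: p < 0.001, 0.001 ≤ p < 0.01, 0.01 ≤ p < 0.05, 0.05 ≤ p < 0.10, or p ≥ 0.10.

t = 0.0052 / 0.0026 = 2.000.
df = n − k − 1 = 87 − 3 − 1 = 83.
One-sided p = P(T_{83} > t) ≈ 0.0244.
So 0.01 ≤ p < 0.05.

0.01 ≤ p < 0.05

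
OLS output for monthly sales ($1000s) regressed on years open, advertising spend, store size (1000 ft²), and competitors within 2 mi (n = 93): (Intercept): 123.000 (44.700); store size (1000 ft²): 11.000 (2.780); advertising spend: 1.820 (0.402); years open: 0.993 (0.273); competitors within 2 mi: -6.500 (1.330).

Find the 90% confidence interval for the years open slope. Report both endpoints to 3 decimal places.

(0.539, 1.447)

Read off: b = 0.993, SE = 0.273 for years open.
df = n − k − 1 = 93 − 4 − 1 = 88.
t* = t_{0.05, 88} = 1.662354.
Margin = t* × SE = 1.662354 × 0.273 = 0.45382.
CI: 0.993 ± 0.45382 → (0.539, 1.447).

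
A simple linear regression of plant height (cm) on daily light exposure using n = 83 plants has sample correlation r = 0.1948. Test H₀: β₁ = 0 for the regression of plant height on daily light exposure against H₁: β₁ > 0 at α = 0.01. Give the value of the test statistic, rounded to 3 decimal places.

t = r·√(n − 2)/√(1 − r²) = 0.1948·√81/√0.962053 = 1.787.
df = n − 2 = 81.
One-sided p ≈ 0.0388, which is ≥ 0.01, so fail to reject H₀.
The data do not give significant evidence of a linear association between daily light exposure and plant height.

t = 1.787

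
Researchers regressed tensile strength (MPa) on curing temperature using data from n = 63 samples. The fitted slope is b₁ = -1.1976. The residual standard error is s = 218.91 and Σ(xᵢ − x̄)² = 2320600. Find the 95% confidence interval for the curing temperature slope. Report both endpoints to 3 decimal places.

(-1.485, -0.910)

SE(b₁) = s/√Sₓₓ = 218.91/√2320600 = 0.143703.
df = n − 2 = 61.
t* = t_{0.025, 61} = 1.999624.
Margin = t* × SE = 1.999624 × 0.143703 = 0.28735.
CI: -1.1976 ± 0.28735 → (-1.485, -0.910).
With 95% confidence, each one-unit increase in curing temperature is associated with a change of between -1.485 and -0.910 MPa in tensile strength.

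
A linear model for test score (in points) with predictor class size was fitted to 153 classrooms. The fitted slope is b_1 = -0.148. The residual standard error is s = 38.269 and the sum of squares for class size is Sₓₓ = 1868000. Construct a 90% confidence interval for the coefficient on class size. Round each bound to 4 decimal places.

(-0.1943, -0.1017)

SE(b_1) = s/√Sₓₓ = 38.269/√1868000 = 0.028.
df = n − 2 = 151.
t* = t_{0.05, 151} = 1.655007.
Margin = t* × SE = 1.655007 × 0.028 = 0.046340.
CI: -0.148 ± 0.046340 → (-0.1943, -0.1017).
With 90% confidence, each one-unit increase in class size is associated with a change of between -0.1943 and -0.1017 points in test score.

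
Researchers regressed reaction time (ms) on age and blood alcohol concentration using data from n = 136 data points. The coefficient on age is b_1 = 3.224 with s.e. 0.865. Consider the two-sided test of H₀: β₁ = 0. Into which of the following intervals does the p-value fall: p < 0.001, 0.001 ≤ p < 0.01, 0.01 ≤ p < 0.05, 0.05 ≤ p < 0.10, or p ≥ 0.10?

p < 0.001

t = 3.224 / 0.865 = 3.727.
df = n − k − 1 = 136 − 2 − 1 = 133.
Two-sided p = 2·P(T_{133} > |t|) ≈ 0.0003.
So p < 0.001.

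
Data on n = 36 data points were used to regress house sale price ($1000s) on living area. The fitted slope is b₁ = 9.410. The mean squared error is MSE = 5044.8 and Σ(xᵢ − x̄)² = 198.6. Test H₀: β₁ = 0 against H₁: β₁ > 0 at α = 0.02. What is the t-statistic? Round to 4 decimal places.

SE(b₁) = √(MSE/Sₓₓ) = √(5044.8/198.6) = 5.04002.
t = 9.410 / 5.04002 = 1.8671.
df = n − 2 = 34.
One-sided p ≈ 0.0353, which is ≥ 0.02, so fail to reject H₀.
The data do not give significant evidence that the true slope on living area is positive.

t = 1.8671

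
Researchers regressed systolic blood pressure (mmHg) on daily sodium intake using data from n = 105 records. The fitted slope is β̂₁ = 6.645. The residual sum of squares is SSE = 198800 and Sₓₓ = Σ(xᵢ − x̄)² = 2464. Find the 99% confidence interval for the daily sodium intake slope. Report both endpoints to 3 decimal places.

MSE = SSE/(n − 2) = 198800/103 = 1930.1.
SE(β̂₁) = √(MSE/Sₓₓ) = √(1930.1/2464) = 0.885053.
df = n − 2 = 103.
t* = t_{0.005, 103} = 2.624407.
Margin = t* × SE = 2.624407 × 0.885053 = 2.32274.
CI: 6.645 ± 2.32274 → (4.322, 8.968).
With 99% confidence, each one-unit increase in daily sodium intake is associated with a change of between 4.322 and 8.968 mmHg in systolic blood pressure.

(4.322, 8.968)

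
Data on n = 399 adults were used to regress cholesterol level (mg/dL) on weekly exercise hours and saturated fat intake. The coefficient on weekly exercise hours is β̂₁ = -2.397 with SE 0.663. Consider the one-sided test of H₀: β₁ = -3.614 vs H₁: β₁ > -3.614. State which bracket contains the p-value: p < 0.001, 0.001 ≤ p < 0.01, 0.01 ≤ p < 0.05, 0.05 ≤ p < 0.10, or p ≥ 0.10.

0.01 ≤ p < 0.05

t = (-2.397 − (-3.614)) / 0.663 = 1.836.
df = n − k − 1 = 399 − 2 − 1 = 396.
One-sided p = P(T_{396} > t) ≈ 0.0336.
So 0.01 ≤ p < 0.05.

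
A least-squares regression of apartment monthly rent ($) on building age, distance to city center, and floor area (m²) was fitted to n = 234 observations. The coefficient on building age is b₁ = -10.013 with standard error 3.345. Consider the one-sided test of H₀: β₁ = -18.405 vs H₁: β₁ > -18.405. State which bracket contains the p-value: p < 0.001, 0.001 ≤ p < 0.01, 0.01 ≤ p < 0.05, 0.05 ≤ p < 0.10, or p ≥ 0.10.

0.001 ≤ p < 0.01

t = (-10.013 − (-18.405)) / 3.345 = 2.509.
df = n − k − 1 = 234 − 3 − 1 = 230.
One-sided p = P(T_{230} > t) ≈ 0.0064.
So 0.001 ≤ p < 0.01.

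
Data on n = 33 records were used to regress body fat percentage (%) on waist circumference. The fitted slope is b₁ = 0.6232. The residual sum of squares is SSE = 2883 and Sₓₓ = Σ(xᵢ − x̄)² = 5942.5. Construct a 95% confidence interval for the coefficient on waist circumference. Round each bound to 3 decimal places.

(0.368, 0.878)

MSE = SSE/(n − 2) = 2883/31 = 93.
SE(b₁) = √(MSE/Sₓₓ) = √(93/5942.5) = 0.1251.
df = n − 2 = 31.
t* = t_{0.025, 31} = 2.039513.
Margin = t* × SE = 2.039513 × 0.1251 = 0.25514.
CI: 0.6232 ± 0.25514 → (0.368, 0.878).
With 95% confidence, each one-unit increase in waist circumference is associated with a change of between 0.368 and 0.878 % in body fat percentage.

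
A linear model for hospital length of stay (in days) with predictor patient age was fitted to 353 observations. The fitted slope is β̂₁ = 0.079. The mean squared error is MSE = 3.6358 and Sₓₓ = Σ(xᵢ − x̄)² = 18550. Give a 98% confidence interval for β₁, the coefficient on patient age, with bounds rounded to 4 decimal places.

SE(β̂₁) = √(MSE/Sₓₓ) = √(3.6358/18550) = 0.014.
df = n − 2 = 351.
t* = t_{0.01, 351} = 2.337019.
Margin = t* × SE = 2.337019 × 0.014 = 0.032718.
CI: 0.079 ± 0.032718 → (0.0463, 0.1117).
With 98% confidence, each one-unit increase in patient age is associated with a change of between 0.0463 and 0.1117 days in hospital length of stay.

(0.0463, 0.1117)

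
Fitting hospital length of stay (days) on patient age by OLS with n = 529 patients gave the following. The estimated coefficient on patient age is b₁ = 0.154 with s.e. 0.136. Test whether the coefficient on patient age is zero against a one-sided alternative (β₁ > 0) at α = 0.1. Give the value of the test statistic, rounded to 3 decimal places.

t = 1.132

H₀: β₁ = 0 vs H₁: β₁ > 0.
t = (b₁ − β₁⁰)/SE = 0.154 / 0.136 = 1.132.
df = n − 2 = 529 − 2 = 527.
One-sided p ≈ 0.1290, which is ≥ 0.1, so fail to reject H₀.
The data do not give significant evidence that the true slope on patient age is positive.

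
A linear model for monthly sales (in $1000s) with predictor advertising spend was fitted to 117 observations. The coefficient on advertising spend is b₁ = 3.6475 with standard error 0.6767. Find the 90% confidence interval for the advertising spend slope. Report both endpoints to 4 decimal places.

df = n − 2 = 117 − 2 = 115.
t* = t_{0.05, 115} = 1.658212.
Margin = t* × SE = 1.658212 × 0.6767 = 1.122112.
CI: 3.6475 ± 1.122112 → (2.5254, 4.7696).
With 90% confidence, each one-unit increase in advertising spend is associated with a change of between 2.5254 and 4.7696 $1000s in monthly sales.

(2.5254, 4.7696)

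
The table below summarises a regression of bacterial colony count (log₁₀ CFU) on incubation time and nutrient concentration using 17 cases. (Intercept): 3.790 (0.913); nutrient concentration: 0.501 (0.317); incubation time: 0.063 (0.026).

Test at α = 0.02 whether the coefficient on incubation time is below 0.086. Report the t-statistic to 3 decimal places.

t = -0.885

Read off: b = 0.063, SE = 0.026 for incubation time.
H₀: β₁ = 0.086 vs H₁: β₁ < 0.086.
t = (0.063 − 0.086) / 0.026 = -0.885.
df = n − k − 1 = 17 − 2 − 1 = 14.
One-sided p ≈ 0.1957, which is ≥ 0.02, so fail to reject H₀.
The data do not give significant evidence that the true slope on incubation time is below 0.086 log₁₀ CFU per unit, holding the other predictors fixed.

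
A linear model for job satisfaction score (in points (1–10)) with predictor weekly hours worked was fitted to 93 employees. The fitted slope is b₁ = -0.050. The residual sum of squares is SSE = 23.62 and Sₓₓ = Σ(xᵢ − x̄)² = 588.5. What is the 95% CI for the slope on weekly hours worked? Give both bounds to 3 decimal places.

MSE = SSE/(n − 2) = 23.62/91 = 0.25956.
SE(b₁) = √(MSE/Sₓₓ) = √(0.25956/588.5) = 0.0210013.
df = n − 2 = 91.
t* = t_{0.025, 91} = 1.986377.
Margin = t* × SE = 1.986377 × 0.0210013 = 0.04172.
CI: -0.050 ± 0.04172 → (-0.092, -0.008).
With 95% confidence, each one-unit increase in weekly hours worked is associated with a change of between -0.092 and -0.008 points (1–10) in job satisfaction score.

(-0.092, -0.008)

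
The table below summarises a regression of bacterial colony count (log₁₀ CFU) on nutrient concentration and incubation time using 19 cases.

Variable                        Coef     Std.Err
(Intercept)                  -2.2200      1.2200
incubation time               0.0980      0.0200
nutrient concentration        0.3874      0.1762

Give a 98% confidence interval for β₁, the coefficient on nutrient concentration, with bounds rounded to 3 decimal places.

Read off: b = 0.3874, SE = 0.1762 for nutrient concentration.
df = n − k − 1 = 19 − 2 − 1 = 16.
t* = t_{0.01, 16} = 2.583487.
Margin = t* × SE = 2.583487 × 0.1762 = 0.45521.
CI: 0.3874 ± 0.45521 → (-0.068, 0.843).

(-0.068, 0.843)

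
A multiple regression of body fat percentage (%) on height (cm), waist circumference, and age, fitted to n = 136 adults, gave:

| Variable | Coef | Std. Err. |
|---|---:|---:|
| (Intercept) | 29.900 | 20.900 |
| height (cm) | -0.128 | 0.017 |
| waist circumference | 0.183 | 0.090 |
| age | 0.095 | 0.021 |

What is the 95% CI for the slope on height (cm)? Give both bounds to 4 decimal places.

Read off: b = -0.128, SE = 0.017 for height (cm).
df = n − k − 1 = 136 − 3 − 1 = 132.
t* = t_{0.025, 132} = 1.978099.
Margin = t* × SE = 1.978099 × 0.017 = 0.033628.
CI: -0.128 ± 0.033628 → (-0.1616, -0.0944).

(-0.1616, -0.0944)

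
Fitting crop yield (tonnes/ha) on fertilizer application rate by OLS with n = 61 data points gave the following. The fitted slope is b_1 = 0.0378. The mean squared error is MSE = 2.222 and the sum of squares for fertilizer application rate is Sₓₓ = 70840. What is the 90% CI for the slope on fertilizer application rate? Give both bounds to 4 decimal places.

(0.0284, 0.0472)

SE(b_1) = √(MSE/Sₓₓ) = √(2.222/70840) = 0.00560058.
df = n − 2 = 59.
t* = t_{0.05, 59} = 1.671093.
Margin = t* × SE = 1.671093 × 0.00560058 = 0.009359.
CI: 0.0378 ± 0.009359 → (0.0284, 0.0472).
With 90% confidence, each one-unit increase in fertilizer application rate is associated with a change of between 0.0284 and 0.0472 tonnes/ha in crop yield.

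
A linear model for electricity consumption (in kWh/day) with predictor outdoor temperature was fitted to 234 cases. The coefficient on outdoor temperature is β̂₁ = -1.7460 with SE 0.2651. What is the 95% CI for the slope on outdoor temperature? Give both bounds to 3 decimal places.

(-2.268, -1.224)

df = n − 2 = 234 − 2 = 232.
t* = t_{0.025, 232} = 1.970242.
Margin = t* × SE = 1.970242 × 0.2651 = 0.52231.
CI: -1.7460 ± 0.52231 → (-2.268, -1.224).
With 95% confidence, each one-unit increase in outdoor temperature is associated with a change of between -2.268 and -1.224 kWh/day in electricity consumption.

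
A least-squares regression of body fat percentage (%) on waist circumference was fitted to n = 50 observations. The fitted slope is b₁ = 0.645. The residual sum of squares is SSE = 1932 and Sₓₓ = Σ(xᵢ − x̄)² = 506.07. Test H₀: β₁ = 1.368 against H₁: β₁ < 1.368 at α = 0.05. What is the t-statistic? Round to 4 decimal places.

t = -2.5637

MSE = SSE/(n − 2) = 1932/48 = 40.25.
SE(b₁) = √(MSE/Sₓₓ) = √(40.25/506.07) = 0.282019.
t = (0.645 − 1.368) / 0.282019 = -2.5637.
df = n − 2 = 48.
One-sided p ≈ 0.0068, which is < 0.05, so reject H₀.
There is evidence that the true slope on waist circumference is below 1.368 % per unit.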